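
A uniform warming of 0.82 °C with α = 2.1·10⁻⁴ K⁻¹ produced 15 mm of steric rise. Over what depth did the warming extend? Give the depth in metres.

about 87.1 m

H = Δh/(αΔT) = 0.015 / (2.1×10⁻⁴ × 0.82) ≈ 87.11 m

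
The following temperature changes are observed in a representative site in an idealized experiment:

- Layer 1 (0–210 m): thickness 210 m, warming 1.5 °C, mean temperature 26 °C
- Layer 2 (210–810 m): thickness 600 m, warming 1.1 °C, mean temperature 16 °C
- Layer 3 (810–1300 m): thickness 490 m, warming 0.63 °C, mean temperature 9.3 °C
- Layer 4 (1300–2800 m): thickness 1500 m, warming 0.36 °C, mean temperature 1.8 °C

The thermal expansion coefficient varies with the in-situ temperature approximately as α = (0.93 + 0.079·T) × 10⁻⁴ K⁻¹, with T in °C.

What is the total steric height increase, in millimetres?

Layer 1: α = (0.93 + 0.079×26)×10⁻⁴ = 2.984×10⁻⁴ K⁻¹
Layer 2: α = (0.93 + 0.079×16)×10⁻⁴ = 2.194×10⁻⁴ K⁻¹
Layer 3: α = (0.93 + 0.079×9.3)×10⁻⁴ = 1.6647×10⁻⁴ K⁻¹
Layer 4: α = (0.93 + 0.079×1.8)×10⁻⁴ = 1.0722×10⁻⁴ K⁻¹
Layer 1: 1.5 × 210 × 2.984×10⁻⁴ = 0.093996 m
2.194×10⁻⁴ × 1.1 × 600 = 0.144804 m
Layer 3: 1.6647×10⁻⁴ × 0.63 × 490 = 0.051389289 m
1.0722×10⁻⁴ × 1500 × 0.36 = 0.0578988 m
Δh = 0.093996 + 0.144804 + 0.051389289 + 0.0578988 = 0.348088089 m ≈ 348 mm

about 348 mm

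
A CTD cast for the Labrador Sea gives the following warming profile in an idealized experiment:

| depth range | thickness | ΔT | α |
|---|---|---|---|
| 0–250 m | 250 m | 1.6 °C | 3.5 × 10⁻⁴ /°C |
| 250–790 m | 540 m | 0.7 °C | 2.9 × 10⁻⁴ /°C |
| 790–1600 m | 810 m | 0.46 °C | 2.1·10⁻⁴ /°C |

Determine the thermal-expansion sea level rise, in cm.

0–250 m: 1.6 × 250 × 3.5×10⁻⁴ = 0.14000 m
2.9×10⁻⁴ × 540 × 0.7 = 0.10962 m
Layer 3: 2.1×10⁻⁴ × 0.46 × 810 = 0.078246 m
Δh = 0.14000 + 0.10962 + 0.078246 = 0.327866 m ≈ 33 cm

Δh = 33 cm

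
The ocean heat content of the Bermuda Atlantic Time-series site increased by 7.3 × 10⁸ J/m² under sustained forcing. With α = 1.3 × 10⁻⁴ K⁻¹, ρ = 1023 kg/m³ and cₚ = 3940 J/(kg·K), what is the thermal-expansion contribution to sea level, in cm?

Δh ≈ 2.35 cm

Δh = αQ/(ρcₚ) = 1.3×10⁻⁴ × 7.3×10⁸ / (1023 × 3940) ≈ 0.023545 m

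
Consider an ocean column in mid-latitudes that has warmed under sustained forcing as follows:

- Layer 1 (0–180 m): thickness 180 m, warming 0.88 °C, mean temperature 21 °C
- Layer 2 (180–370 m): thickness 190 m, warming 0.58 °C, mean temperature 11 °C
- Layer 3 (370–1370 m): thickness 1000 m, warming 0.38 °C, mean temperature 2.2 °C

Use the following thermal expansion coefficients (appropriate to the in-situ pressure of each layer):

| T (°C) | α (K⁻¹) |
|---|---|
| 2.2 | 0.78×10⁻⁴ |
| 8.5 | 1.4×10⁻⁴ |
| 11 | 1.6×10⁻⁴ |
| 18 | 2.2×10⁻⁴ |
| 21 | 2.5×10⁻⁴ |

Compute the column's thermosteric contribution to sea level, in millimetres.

about 86.9 mm

Layer 1 at 21 °C → α = 2.5×10⁻⁴ K⁻¹
Layer 2 at 11 °C → α = 1.6×10⁻⁴ K⁻¹
Layer 3 at 2.2 °C → α = 0.78×10⁻⁴ K⁻¹
0–180 m: 0.88 × 2.5×10⁻⁴ × 180 = 0.03960 m
180–370 m: 1.6×10⁻⁴ × 190 × 0.58 = 0.017632 m
370–1370 m: 0.38 × 0.78×10⁻⁴ × 1000 = 0.02964 m
Δh = 0.03960 + 0.017632 + 0.02964 = 0.086872 m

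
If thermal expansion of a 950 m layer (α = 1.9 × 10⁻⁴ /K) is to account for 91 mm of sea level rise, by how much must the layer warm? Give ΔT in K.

about 0.504 K

ΔT = Δh/(αH) = 0.091 / (1.9×10⁻⁴ × 950) ≈ 0.5042 K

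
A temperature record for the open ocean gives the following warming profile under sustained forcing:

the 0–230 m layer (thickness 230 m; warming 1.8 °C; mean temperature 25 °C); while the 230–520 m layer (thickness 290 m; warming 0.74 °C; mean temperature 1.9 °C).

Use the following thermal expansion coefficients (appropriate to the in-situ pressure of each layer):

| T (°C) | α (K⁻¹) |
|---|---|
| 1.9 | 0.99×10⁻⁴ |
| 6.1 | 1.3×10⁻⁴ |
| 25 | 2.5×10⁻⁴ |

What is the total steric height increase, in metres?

0.125 m of thermosteric rise

Layer 1 at 25 °C → α = 2.5×10⁻⁴ K⁻¹
Layer 2 at 1.9 °C → α = 0.99×10⁻⁴ K⁻¹
1.8 × 230 × 2.5×10⁻⁴ = 0.10350 m
230–520 m: 0.74 × 0.99×10⁻⁴ × 290 = 0.0212454 m
Δh = 0.10350 + 0.0212454 = 0.1247454 m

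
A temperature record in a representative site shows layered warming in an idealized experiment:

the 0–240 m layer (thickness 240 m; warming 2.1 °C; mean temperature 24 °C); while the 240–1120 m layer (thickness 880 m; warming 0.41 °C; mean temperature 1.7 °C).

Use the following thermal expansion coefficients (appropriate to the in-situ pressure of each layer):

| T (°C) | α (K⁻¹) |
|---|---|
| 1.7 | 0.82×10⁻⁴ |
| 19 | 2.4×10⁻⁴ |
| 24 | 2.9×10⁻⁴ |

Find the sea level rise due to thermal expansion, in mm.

Layer 1 at 24 °C → α = 2.9×10⁻⁴ K⁻¹
Layer 2 at 1.7 °C → α = 0.82×10⁻⁴ K⁻¹
0–240 m: 240 × 2.1 × 2.9×10⁻⁴ = 0.14616 m
240–1120 m: 0.41 × 0.82×10⁻⁴ × 880 = 0.0295856 m
Δh = 0.14616 + 0.0295856 = 0.1757456 m

about 180 mm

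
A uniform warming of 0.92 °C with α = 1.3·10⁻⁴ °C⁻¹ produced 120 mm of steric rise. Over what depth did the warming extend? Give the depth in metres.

1000 m

H = Δh/(αΔT) = 0.12 / (1.3×10⁻⁴ × 0.92) ≈ 1003 m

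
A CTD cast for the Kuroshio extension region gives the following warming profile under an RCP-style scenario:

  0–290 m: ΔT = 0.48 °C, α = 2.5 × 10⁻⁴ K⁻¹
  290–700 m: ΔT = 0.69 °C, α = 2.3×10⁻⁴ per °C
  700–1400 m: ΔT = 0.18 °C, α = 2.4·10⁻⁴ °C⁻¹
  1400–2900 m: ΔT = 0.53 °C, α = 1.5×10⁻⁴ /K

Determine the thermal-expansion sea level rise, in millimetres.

Δh = 249 mm

Layer 1: 290 × 0.48 × 2.5×10⁻⁴ = 0.03480 m
290–700 m: 410 × 0.69 × 2.3×10⁻⁴ = 0.065067 m
Layer 3: 2.4×10⁻⁴ × 0.18 × 700 = 0.03024 m
1400–2900 m: 1500 × 1.5×10⁻⁴ × 0.53 = 0.11925 m
Δh = 0.03480 + 0.065067 + 0.03024 + 0.11925 = 0.249357 m ≈ 249 mm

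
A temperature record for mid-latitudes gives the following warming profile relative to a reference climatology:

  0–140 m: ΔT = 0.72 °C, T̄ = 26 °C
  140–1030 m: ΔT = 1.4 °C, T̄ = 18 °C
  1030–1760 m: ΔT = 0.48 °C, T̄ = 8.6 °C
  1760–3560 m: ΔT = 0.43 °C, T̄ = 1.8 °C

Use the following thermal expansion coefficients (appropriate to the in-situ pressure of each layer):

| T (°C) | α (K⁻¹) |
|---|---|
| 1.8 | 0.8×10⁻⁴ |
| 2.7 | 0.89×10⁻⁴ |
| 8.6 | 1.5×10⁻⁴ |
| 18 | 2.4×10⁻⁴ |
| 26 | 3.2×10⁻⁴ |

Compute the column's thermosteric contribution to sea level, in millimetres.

Δh ≈ 446 mm

Layer 1 at 26 °C → α = 3.2×10⁻⁴ K⁻¹
Layer 2 at 18 °C → α = 2.4×10⁻⁴ K⁻¹
Layer 3 at 8.6 °C → α = 1.5×10⁻⁴ K⁻¹
Layer 4 at 1.8 °C → α = 0.8×10⁻⁴ K⁻¹
Layer 1: 140 × 0.72 × 3.2×10⁻⁴ = 0.032256 m
890 × 2.4×10⁻⁴ × 1.4 = 0.29904 m
730 × 0.48 × 1.5×10⁻⁴ = 0.05256 m
Layer 4: 0.43 × 1800 × 0.8×10⁻⁴ = 0.06192 m
Δh = 0.032256 + 0.29904 + 0.05256 + 0.06192 = 0.445776 m ≈ 446 mm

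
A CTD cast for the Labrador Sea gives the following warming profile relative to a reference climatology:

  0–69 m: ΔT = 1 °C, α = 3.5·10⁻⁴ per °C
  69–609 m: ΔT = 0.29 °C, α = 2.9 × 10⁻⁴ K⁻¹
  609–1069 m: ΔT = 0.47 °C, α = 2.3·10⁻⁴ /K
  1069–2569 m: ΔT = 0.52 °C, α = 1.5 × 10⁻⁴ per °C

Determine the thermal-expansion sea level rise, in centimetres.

Δh = 24 cm

0–69 m: 1 × 3.5×10⁻⁴ × 69 = 0.02415 m
Layer 2: 2.9×10⁻⁴ × 0.29 × 540 = 0.045414 m
2.3×10⁻⁴ × 0.47 × 460 = 0.049726 m
1069–2569 m: 1500 × 0.52 × 1.5×10⁻⁴ = 0.11700 m
Δh = 0.02415 + 0.045414 + 0.049726 + 0.11700 = 0.23629 m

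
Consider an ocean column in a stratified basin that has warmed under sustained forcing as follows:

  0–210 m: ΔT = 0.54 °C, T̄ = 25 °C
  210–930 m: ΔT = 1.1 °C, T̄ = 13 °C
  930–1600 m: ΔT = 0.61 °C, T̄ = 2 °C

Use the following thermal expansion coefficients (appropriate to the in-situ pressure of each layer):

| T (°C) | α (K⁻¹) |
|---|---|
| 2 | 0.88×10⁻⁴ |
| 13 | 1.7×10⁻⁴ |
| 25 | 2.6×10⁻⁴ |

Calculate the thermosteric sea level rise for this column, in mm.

Layer 1 at 25 °C → α = 2.6×10⁻⁴ K⁻¹
Layer 2 at 13 °C → α = 1.7×10⁻⁴ K⁻¹
Layer 3 at 2 °C → α = 0.88×10⁻⁴ K⁻¹
Layer 1: 2.6×10⁻⁴ × 0.54 × 210 = 0.029484 m
Layer 2: 720 × 1.1 × 1.7×10⁻⁴ = 0.13464 m
930–1600 m: 0.61 × 670 × 0.88×10⁻⁴ = 0.0359656 m
Δh = 0.029484 + 0.13464 + 0.0359656 = 0.2000896 m

200 mm of thermosteric rise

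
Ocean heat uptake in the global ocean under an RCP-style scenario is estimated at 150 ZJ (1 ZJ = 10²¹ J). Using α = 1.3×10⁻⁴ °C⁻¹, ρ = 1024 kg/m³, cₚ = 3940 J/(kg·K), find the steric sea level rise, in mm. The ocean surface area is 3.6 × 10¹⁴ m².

Δh ≈ 13 mm

Per unit area: Q = 150×10²¹ / (3.6×10¹⁴) ≈ 4.167×10⁸ J/m²
Δh = αQ/(ρcₚ) = 1.3×10⁻⁴ × 4.167×10⁸ / (1024 × 3940) ≈ 0.013427 m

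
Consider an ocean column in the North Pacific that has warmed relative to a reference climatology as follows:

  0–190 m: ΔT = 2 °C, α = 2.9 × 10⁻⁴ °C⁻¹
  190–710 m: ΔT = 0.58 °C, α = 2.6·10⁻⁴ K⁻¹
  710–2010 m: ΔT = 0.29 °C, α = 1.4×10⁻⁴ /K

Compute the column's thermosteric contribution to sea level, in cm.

Δh ≈ 24 cm

Layer 1: 2 × 190 × 2.9×10⁻⁴ = 0.11020 m
190–710 m: 2.6×10⁻⁴ × 0.58 × 520 = 0.078416 m
0.29 × 1300 × 1.4×10⁻⁴ = 0.05278 m
Δh = 0.11020 + 0.078416 + 0.05278 = 0.241396 m ≈ 24 cm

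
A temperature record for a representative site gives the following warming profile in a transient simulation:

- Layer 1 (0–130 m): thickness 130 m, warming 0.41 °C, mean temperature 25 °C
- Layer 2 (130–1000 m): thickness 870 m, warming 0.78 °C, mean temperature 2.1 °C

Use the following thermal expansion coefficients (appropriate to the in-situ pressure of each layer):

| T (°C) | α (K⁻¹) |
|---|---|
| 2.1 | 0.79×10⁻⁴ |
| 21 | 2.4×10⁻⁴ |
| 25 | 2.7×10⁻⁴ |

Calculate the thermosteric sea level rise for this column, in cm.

Layer 1 at 25 °C → α = 2.7×10⁻⁴ K⁻¹
Layer 2 at 2.1 °C → α = 0.79×10⁻⁴ K⁻¹
0–130 m: 0.41 × 130 × 2.7×10⁻⁴ = 0.014391 m
130–1000 m: 0.79×10⁻⁴ × 870 × 0.78 = 0.0536094 m
Δh = 0.014391 + 0.0536094 = 0.0680004 m ≈ 6.80 cm

6.80 cm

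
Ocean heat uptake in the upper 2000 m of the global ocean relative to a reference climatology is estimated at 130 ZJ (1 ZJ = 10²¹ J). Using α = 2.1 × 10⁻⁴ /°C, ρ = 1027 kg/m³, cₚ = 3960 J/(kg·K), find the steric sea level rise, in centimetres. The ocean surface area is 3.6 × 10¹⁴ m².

Δh ≈ 1.9 cm

Per unit area: Q = 130×10²¹ / (3.6×10¹⁴) ≈ 3.611×10⁸ J/m²
Δh = αQ/(ρcₚ) = 2.1×10⁻⁴ × 3.611×10⁸ / (1027 × 3960) ≈ 0.018646 m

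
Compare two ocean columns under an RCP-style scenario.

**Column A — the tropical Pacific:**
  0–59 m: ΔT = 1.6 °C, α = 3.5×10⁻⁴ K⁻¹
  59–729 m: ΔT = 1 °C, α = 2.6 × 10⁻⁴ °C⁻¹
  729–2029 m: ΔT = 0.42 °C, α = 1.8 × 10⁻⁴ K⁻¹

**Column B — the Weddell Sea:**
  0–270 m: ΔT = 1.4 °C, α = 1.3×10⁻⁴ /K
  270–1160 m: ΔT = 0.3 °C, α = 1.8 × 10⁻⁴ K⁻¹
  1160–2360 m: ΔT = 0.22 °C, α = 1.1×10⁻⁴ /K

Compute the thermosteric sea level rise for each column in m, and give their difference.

A: 0.31 m; B: 0.13 m; difference 0.18 m

A 0–59 m: 59 × 1.6 × 3.5×10⁻⁴ = 0.03304 m
A 59–729 m: 1 × 670 × 2.6×10⁻⁴ = 0.17420 m
A Layer 3: 1.8×10⁻⁴ × 1300 × 0.42 = 0.09828 m
A total: 0.30552 m
B 270 × 1.3×10⁻⁴ × 1.4 = 0.04914 m
B Layer 2: 0.3 × 890 × 1.8×10⁻⁴ = 0.04806 m
B Layer 3: 1200 × 0.22 × 1.1×10⁻⁴ = 0.02904 m
B total: 0.12624 m
Difference: 0.30552 − 0.12624 = 0.17928 m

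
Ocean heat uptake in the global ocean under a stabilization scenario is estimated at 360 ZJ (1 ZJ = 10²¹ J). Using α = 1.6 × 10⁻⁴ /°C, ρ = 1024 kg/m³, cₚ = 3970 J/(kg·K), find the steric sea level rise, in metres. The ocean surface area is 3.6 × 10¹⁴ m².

Per unit area: Q = 360×10²¹ / (3.6×10¹⁴) = 1×10⁹ J/m²
Δh = αQ/(ρcₚ) = 1.6×10⁻⁴ × 1×10⁹ / (1024 × 3970) ≈ 0.039358 m

Δh ≈ 0.0394 m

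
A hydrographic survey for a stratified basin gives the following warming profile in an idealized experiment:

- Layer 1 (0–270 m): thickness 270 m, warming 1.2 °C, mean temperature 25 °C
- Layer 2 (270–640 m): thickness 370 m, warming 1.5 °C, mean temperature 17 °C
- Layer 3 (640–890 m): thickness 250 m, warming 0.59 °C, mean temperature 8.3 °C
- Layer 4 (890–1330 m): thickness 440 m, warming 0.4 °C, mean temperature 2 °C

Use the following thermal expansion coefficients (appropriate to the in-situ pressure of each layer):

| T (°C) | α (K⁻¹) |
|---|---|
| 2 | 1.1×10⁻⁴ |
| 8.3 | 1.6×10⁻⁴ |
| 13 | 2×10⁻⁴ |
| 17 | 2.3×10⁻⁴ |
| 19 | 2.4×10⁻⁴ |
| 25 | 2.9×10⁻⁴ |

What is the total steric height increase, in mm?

Δh = 265 mm

Layer 1 at 25 °C → α = 2.9×10⁻⁴ K⁻¹
Layer 2 at 17 °C → α = 2.3×10⁻⁴ K⁻¹
Layer 3 at 8.3 °C → α = 1.6×10⁻⁴ K⁻¹
Layer 4 at 2 °C → α = 1.1×10⁻⁴ K⁻¹
2.9×10⁻⁴ × 1.2 × 270 = 0.09396 m
Layer 2: 2.3×10⁻⁴ × 1.5 × 370 = 0.12765 m
1.6×10⁻⁴ × 250 × 0.59 = 0.02360 m
440 × 1.1×10⁻⁴ × 0.4 = 0.01936 m
Δh = 0.09396 + 0.12765 + 0.02360 + 0.01936 = 0.26457 m ≈ 265 mm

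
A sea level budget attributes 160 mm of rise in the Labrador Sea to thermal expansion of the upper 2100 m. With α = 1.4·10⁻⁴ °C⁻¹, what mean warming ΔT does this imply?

ΔT = Δh/(αH) = 0.16 / (1.4×10⁻⁴ × 2100) ≈ 0.5442 K

0.544 K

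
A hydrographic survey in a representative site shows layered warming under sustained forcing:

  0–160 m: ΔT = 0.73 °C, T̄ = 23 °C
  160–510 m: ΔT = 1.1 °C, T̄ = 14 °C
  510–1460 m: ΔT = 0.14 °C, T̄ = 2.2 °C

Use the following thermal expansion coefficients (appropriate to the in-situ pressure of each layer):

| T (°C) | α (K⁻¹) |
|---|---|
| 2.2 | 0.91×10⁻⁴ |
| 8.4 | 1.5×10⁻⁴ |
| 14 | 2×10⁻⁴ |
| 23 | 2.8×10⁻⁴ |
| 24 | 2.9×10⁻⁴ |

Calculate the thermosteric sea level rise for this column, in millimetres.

Layer 1 at 23 °C → α = 2.8×10⁻⁴ K⁻¹
Layer 2 at 14 °C → α = 2×10⁻⁴ K⁻¹
Layer 3 at 2.2 °C → α = 0.91×10⁻⁴ K⁻¹
Layer 1: 2.8×10⁻⁴ × 160 × 0.73 = 0.032704 m
350 × 2×10⁻⁴ × 1.1 = 0.07700 m
510–1460 m: 950 × 0.14 × 0.91×10⁻⁴ = 0.012103 m
Δh = 0.032704 + 0.07700 + 0.012103 = 0.121807 m

120 mm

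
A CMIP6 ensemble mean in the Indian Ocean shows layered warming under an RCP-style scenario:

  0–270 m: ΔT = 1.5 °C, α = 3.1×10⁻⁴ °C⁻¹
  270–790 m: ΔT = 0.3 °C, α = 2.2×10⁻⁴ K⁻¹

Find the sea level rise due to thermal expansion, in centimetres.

Layer 1: 1.5 × 3.1×10⁻⁴ × 270 = 0.12555 m
Layer 2: 2.2×10⁻⁴ × 0.3 × 520 = 0.03432 m
Δh = 0.12555 + 0.03432 = 0.15987 m

about 16.0 cm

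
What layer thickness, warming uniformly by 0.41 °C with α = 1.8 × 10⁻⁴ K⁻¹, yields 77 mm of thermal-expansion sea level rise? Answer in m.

about 1040 m

H = Δh/(αΔT) = 0.077 / (1.8×10⁻⁴ × 0.41) ≈ 1043 m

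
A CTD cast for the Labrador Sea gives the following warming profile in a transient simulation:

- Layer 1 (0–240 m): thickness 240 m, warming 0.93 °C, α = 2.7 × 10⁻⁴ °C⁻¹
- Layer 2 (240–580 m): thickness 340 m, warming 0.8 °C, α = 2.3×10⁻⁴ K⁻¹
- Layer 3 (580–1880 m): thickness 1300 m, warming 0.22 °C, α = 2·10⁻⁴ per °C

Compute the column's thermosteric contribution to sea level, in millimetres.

about 180 mm

Layer 1: 0.93 × 2.7×10⁻⁴ × 240 = 0.060264 m
Layer 2: 2.3×10⁻⁴ × 0.8 × 340 = 0.06256 m
2×10⁻⁴ × 0.22 × 1300 = 0.05720 m
Δh = 0.060264 + 0.06256 + 0.05720 = 0.180024 m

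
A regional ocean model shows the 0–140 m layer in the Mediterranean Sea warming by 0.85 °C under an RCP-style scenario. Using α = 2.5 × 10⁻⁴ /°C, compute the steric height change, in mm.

30 mm

Δh = αΔT·H = 2.5×10⁻⁴ × 0.85 × 140 = 0.02975 m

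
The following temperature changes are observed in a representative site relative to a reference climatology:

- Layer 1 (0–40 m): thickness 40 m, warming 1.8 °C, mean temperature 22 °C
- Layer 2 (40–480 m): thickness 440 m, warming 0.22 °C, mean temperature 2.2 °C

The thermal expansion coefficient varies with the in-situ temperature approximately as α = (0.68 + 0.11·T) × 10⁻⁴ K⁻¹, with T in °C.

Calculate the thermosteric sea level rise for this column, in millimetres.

Δh ≈ 31.2 mm

Layer 1: α = (0.68 + 0.11×22)×10⁻⁴ = 3.1×10⁻⁴ K⁻¹
Layer 2: α = (0.68 + 0.11×2.2)×10⁻⁴ = 0.922×10⁻⁴ K⁻¹
40 × 3.1×10⁻⁴ × 1.8 = 0.02232 m
Layer 2: 0.922×10⁻⁴ × 0.22 × 440 = 0.00892496 m
Δh = 0.02232 + 0.00892496 = 0.03124496 m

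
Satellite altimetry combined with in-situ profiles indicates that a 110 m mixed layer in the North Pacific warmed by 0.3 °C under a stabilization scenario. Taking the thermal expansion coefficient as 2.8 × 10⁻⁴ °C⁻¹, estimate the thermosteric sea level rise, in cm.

Δh = αΔT·H = 2.8×10⁻⁴ × 0.3 × 110 = 0.00924 m

about 0.92 cm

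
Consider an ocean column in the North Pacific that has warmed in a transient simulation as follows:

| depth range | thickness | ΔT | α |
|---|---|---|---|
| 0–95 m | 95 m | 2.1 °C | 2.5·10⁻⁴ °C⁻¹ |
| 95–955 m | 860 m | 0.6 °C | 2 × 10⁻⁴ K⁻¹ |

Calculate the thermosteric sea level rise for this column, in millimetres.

95 × 2.5×10⁻⁴ × 2.1 = 0.049875 m
Layer 2: 2×10⁻⁴ × 0.6 × 860 = 0.10320 m
Δh = 0.049875 + 0.10320 = 0.153075 m

150 mm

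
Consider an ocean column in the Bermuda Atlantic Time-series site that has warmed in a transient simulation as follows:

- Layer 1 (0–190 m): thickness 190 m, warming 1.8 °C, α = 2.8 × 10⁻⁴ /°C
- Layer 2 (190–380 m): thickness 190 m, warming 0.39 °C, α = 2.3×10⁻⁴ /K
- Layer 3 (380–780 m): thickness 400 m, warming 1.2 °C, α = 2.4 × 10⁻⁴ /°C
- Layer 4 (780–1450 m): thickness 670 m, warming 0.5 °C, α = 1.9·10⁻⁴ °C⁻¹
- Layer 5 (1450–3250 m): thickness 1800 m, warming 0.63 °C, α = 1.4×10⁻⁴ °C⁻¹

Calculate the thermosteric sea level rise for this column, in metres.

about 0.450 m

Layer 1: 2.8×10⁻⁴ × 190 × 1.8 = 0.09576 m
Layer 2: 2.3×10⁻⁴ × 0.39 × 190 = 0.017043 m
1.2 × 400 × 2.4×10⁻⁴ = 0.11520 m
780–1450 m: 670 × 1.9×10⁻⁴ × 0.5 = 0.06365 m
1450–3250 m: 1.4×10⁻⁴ × 1800 × 0.63 = 0.15876 m
Δh = 0.09576 + 0.017043 + 0.11520 + 0.06365 + 0.15876 = 0.450413 m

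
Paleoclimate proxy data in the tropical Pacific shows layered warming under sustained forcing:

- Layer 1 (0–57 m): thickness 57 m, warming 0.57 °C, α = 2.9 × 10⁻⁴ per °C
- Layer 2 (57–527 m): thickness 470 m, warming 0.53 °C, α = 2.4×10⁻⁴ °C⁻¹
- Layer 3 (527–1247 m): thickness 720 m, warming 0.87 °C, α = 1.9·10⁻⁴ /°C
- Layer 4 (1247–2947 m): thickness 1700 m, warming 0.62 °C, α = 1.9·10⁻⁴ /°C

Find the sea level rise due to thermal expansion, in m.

57 × 2.9×10⁻⁴ × 0.57 = 0.0094221 m
2.4×10⁻⁴ × 0.53 × 470 = 0.059784 m
Layer 3: 720 × 0.87 × 1.9×10⁻⁴ = 0.119016 m
1247–2947 m: 1.9×10⁻⁴ × 1700 × 0.62 = 0.20026 m
Δh = 0.0094221 + 0.059784 + 0.119016 + 0.20026 = 0.3884821 m ≈ 0.388 m

Δh ≈ 0.388 m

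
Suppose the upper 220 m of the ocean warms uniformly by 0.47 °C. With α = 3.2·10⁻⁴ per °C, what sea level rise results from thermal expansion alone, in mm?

Δh = αΔT·H = 3.2×10⁻⁴ × 0.47 × 220 = 0.033088 m

about 33.1 mm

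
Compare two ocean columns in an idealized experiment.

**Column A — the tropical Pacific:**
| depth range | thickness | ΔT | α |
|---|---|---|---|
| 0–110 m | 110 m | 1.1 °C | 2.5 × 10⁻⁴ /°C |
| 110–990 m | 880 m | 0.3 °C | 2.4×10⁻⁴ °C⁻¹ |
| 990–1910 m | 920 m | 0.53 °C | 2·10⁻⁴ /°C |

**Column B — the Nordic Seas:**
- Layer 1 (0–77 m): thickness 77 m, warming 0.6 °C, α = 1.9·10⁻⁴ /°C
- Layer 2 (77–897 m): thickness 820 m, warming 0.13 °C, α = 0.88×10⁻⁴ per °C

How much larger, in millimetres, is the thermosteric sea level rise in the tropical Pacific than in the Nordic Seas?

170 mm

A 2.5×10⁻⁴ × 110 × 1.1 = 0.03025 m
A Layer 2: 2.4×10⁻⁴ × 0.3 × 880 = 0.06336 m
A 990–1910 m: 2×10⁻⁴ × 0.53 × 920 = 0.09752 m
A total: 0.19113 m
B 0–77 m: 77 × 0.6 × 1.9×10⁻⁴ = 0.008778 m
B 77–897 m: 0.88×10⁻⁴ × 820 × 0.13 = 0.0093808 m
B total: 0.0181588 m
Difference: 0.19113 − 0.0181588 = 0.1729712 m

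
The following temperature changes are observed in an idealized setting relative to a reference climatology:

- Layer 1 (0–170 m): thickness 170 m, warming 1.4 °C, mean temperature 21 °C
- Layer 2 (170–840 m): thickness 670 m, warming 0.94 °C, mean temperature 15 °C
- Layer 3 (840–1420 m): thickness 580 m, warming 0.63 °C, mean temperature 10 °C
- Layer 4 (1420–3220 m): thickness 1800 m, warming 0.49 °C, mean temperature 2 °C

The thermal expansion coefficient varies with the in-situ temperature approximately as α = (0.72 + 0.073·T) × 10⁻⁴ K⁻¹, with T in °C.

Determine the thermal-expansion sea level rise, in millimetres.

Layer 1: α = (0.72 + 0.073×21)×10⁻⁴ = 2.253×10⁻⁴ K⁻¹
Layer 2: α = (0.72 + 0.073×15)×10⁻⁴ = 1.815×10⁻⁴ K⁻¹
Layer 3: α = (0.72 + 0.073×10)×10⁻⁴ = 1.45×10⁻⁴ K⁻¹
Layer 4: α = (0.72 + 0.073×2)×10⁻⁴ = 0.866×10⁻⁴ K⁻¹
170 × 2.253×10⁻⁴ × 1.4 = 0.0536214 m
Layer 2: 0.94 × 670 × 1.815×10⁻⁴ = 0.1143087 m
Layer 3: 0.63 × 580 × 1.45×10⁻⁴ = 0.052983 m
1420–3220 m: 1800 × 0.49 × 0.866×10⁻⁴ = 0.0763812 m
Δh = 0.0536214 + 0.1143087 + 0.052983 + 0.0763812 = 0.2972943 m ≈ 297 mm

Δh ≈ 297 mm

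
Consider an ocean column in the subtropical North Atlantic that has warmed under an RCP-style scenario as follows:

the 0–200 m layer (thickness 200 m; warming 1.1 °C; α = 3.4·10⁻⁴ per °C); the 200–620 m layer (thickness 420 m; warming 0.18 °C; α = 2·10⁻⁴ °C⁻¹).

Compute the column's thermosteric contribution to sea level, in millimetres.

89.9 mm

Layer 1: 3.4×10⁻⁴ × 1.1 × 200 = 0.07480 m
200–620 m: 2×10⁻⁴ × 420 × 0.18 = 0.01512 m
Δh = 0.07480 + 0.01512 = 0.08992 m ≈ 89.9 mm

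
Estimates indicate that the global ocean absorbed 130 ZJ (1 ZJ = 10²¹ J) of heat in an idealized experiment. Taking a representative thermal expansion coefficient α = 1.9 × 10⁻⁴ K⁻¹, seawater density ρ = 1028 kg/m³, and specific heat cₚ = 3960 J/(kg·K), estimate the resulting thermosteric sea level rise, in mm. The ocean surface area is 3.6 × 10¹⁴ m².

Δh ≈ 16.9 mm

Per unit area: Q = 130×10²¹ / (3.6×10¹⁴) ≈ 3.611×10⁸ J/m²
Δh = αQ/(ρcₚ) = 1.9×10⁻⁴ × 3.611×10⁸ / (1028 × 3960) ≈ 0.016854 m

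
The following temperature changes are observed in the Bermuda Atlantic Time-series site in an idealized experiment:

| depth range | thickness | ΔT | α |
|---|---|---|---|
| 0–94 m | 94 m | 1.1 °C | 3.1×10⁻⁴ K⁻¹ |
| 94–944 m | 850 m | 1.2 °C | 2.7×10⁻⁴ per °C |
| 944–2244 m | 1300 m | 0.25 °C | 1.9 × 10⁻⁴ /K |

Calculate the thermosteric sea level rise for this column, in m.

about 0.369 m

0–94 m: 1.1 × 94 × 3.1×10⁻⁴ = 0.032054 m
850 × 1.2 × 2.7×10⁻⁴ = 0.27540 m
1300 × 1.9×10⁻⁴ × 0.25 = 0.06175 m
Δh = 0.032054 + 0.27540 + 0.06175 = 0.369204 m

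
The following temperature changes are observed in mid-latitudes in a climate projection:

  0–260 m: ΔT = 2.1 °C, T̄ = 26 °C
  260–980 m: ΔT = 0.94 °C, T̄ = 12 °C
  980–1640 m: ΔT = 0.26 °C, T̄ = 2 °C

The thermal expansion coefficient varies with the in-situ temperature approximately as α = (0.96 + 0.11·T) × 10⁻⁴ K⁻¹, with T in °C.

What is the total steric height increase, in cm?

Δh ≈ 38 cm

Layer 1: α = (0.96 + 0.11×26)×10⁻⁴ = 3.82×10⁻⁴ K⁻¹
Layer 2: α = (0.96 + 0.11×12)×10⁻⁴ = 2.28×10⁻⁴ K⁻¹
Layer 3: α = (0.96 + 0.11×2)×10⁻⁴ = 1.18×10⁻⁴ K⁻¹
Layer 1: 2.1 × 3.82×10⁻⁴ × 260 = 0.208572 m
260–980 m: 720 × 2.28×10⁻⁴ × 0.94 = 0.1543104 m
Layer 3: 660 × 0.26 × 1.18×10⁻⁴ = 0.0202488 m
Δh = 0.208572 + 0.1543104 + 0.0202488 = 0.3831312 m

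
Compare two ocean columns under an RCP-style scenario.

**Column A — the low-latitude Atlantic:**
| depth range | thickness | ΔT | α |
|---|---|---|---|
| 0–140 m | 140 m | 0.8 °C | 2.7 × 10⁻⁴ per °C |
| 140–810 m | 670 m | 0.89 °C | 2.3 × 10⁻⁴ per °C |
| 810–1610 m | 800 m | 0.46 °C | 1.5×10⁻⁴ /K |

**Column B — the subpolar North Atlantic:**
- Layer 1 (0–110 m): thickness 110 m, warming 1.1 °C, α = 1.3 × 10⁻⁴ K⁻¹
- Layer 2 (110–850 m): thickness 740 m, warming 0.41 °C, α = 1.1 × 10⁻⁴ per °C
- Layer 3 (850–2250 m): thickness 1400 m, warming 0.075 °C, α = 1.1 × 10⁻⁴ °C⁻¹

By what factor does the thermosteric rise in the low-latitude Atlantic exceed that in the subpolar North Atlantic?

A 0–140 m: 2.7×10⁻⁴ × 140 × 0.8 = 0.03024 m
A 0.89 × 670 × 2.3×10⁻⁴ = 0.137149 m
A 1.5×10⁻⁴ × 0.46 × 800 = 0.05520 m
A total: 0.222589 m
B 0–110 m: 1.1 × 1.3×10⁻⁴ × 110 = 0.01573 m
B Layer 2: 0.41 × 740 × 1.1×10⁻⁴ = 0.033374 m
B 0.075 × 1400 × 1.1×10⁻⁴ = 0.01155 m
B total: 0.060654 m
Ratio: 0.222589 / 0.060654 ≈ 3.670

a factor of 3.67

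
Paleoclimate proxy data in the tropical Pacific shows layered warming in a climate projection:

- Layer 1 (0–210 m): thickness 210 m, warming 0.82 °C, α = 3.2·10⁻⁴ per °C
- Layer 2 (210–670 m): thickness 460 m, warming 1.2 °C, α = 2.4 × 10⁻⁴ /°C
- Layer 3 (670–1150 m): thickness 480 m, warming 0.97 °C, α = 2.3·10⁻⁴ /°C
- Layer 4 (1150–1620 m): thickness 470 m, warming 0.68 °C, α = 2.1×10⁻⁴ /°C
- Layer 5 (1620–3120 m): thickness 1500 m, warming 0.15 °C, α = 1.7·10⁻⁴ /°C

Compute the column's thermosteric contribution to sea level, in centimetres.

Δh = 40.0 cm

0–210 m: 210 × 0.82 × 3.2×10⁻⁴ = 0.055104 m
Layer 2: 1.2 × 2.4×10⁻⁴ × 460 = 0.13248 m
670–1150 m: 2.3×10⁻⁴ × 480 × 0.97 = 0.107088 m
1150–1620 m: 2.1×10⁻⁴ × 470 × 0.68 = 0.067116 m
1620–3120 m: 1.7×10⁻⁴ × 1500 × 0.15 = 0.03825 m
Δh = 0.055104 + 0.13248 + 0.107088 + 0.067116 + 0.03825 = 0.400038 m ≈ 40.0 cm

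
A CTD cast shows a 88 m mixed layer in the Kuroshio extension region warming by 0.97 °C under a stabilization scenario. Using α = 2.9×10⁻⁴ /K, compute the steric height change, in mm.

Δh = αΔT·H = 2.9×10⁻⁴ × 0.97 × 88 = 0.0247544 m

Δh ≈ 25 mm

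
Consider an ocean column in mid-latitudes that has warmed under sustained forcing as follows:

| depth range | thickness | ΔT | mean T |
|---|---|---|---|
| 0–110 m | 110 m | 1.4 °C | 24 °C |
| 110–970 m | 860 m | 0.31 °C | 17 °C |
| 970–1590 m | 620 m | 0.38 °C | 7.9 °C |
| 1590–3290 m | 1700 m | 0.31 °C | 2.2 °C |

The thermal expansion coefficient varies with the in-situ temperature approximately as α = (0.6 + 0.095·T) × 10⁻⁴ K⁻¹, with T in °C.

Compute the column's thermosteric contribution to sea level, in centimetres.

17.8 cm

Layer 1: α = (0.6 + 0.095×24)×10⁻⁴ = 2.88×10⁻⁴ K⁻¹
Layer 2: α = (0.6 + 0.095×17)×10⁻⁴ = 2.215×10⁻⁴ K⁻¹
Layer 3: α = (0.6 + 0.095×7.9)×10⁻⁴ = 1.3505×10⁻⁴ K⁻¹
Layer 4: α = (0.6 + 0.095×2.2)×10⁻⁴ = 0.809×10⁻⁴ K⁻¹
Layer 1: 110 × 1.4 × 2.88×10⁻⁴ = 0.044352 m
860 × 0.31 × 2.215×10⁻⁴ = 0.0590519 m
Layer 3: 1.3505×10⁻⁴ × 0.38 × 620 = 0.03181778 m
Layer 4: 0.809×10⁻⁴ × 0.31 × 1700 = 0.0426343 m
Δh = 0.044352 + 0.0590519 + 0.03181778 + 0.0426343 = 0.17785598 m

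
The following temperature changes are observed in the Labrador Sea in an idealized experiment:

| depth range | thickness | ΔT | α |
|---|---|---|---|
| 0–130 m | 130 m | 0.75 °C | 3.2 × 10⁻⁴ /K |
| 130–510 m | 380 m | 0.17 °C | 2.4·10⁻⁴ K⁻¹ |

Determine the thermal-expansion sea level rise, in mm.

46.7 mm of thermosteric rise

0–130 m: 130 × 0.75 × 3.2×10⁻⁴ = 0.03120 m
130–510 m: 380 × 0.17 × 2.4×10⁻⁴ = 0.015504 m
Δh = 0.03120 + 0.015504 = 0.046704 m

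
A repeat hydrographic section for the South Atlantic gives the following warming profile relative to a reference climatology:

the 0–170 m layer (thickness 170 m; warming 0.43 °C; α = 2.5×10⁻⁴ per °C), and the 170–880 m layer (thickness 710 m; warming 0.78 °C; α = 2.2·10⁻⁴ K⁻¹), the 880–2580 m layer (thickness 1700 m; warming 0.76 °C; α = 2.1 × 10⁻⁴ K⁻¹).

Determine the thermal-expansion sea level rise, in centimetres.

41.1 cm

0–170 m: 170 × 2.5×10⁻⁴ × 0.43 = 0.018275 m
Layer 2: 0.78 × 710 × 2.2×10⁻⁴ = 0.121836 m
1700 × 0.76 × 2.1×10⁻⁴ = 0.27132 m
Δh = 0.018275 + 0.121836 + 0.27132 = 0.411431 m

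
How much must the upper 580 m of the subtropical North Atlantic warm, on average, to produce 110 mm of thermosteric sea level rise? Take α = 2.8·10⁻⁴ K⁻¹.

ΔT = Δh/(αH) = 0.11 / (2.8×10⁻⁴ × 580) ≈ 0.6773 °C

about 0.68 °C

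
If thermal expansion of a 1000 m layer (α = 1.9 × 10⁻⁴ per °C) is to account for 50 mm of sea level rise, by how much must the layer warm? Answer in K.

about 0.263 K

ΔT = Δh/(αH) = 0.05 / (1.9×10⁻⁴ × 1000) ≈ 0.2632 K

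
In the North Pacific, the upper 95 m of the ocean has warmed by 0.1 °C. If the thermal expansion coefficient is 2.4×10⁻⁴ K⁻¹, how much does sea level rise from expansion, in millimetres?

about 2.28 mm

Δh = αΔT·H = 2.4×10⁻⁴ × 0.1 × 95 = 0.00228 m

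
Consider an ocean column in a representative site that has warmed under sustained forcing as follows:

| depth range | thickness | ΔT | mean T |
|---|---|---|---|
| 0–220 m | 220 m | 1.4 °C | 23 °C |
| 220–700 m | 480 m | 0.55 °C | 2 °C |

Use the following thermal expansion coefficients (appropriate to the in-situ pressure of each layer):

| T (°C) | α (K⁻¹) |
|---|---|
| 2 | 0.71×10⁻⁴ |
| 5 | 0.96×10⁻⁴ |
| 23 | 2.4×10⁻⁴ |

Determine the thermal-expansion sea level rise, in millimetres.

Layer 1 at 23 °C → α = 2.4×10⁻⁴ K⁻¹
Layer 2 at 2 °C → α = 0.71×10⁻⁴ K⁻¹
Layer 1: 1.4 × 2.4×10⁻⁴ × 220 = 0.07392 m
Layer 2: 0.55 × 0.71×10⁻⁴ × 480 = 0.018744 m
Δh = 0.07392 + 0.018744 = 0.092664 m ≈ 92.7 mm

92.7 mm of thermosteric rise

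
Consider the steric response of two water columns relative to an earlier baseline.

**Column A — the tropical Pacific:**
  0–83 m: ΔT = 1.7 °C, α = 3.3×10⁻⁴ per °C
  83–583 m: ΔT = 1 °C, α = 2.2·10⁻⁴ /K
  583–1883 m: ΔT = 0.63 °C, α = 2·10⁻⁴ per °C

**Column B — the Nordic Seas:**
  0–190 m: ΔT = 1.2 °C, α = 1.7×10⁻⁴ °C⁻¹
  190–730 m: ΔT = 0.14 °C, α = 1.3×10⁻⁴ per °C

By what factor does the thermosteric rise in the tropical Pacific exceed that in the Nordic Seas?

A Layer 1: 1.7 × 83 × 3.3×10⁻⁴ = 0.046563 m
A Layer 2: 2.2×10⁻⁴ × 500 × 1 = 0.11000 m
A 2×10⁻⁴ × 0.63 × 1300 = 0.16380 m
A total: 0.320363 m
B 0–190 m: 1.2 × 190 × 1.7×10⁻⁴ = 0.03876 m
B Layer 2: 1.3×10⁻⁴ × 0.14 × 540 = 0.009828 m
B total: 0.048588 m
Ratio: 0.320363 / 0.048588 ≈ 6.593

≈ 6.59×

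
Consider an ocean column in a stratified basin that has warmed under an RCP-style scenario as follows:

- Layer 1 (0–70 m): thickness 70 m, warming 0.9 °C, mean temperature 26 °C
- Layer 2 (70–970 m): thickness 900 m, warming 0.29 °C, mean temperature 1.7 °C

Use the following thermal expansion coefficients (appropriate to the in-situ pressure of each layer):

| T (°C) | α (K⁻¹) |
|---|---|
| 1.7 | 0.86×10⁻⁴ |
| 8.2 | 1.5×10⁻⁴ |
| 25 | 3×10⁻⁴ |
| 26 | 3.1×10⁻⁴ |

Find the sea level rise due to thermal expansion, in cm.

Δh = 4.2 cm

Layer 1 at 26 °C → α = 3.1×10⁻⁴ K⁻¹
Layer 2 at 1.7 °C → α = 0.86×10⁻⁴ K⁻¹
0–70 m: 70 × 0.9 × 3.1×10⁻⁴ = 0.01953 m
70–970 m: 0.86×10⁻⁴ × 900 × 0.29 = 0.022446 m
Δh = 0.01953 + 0.022446 = 0.041976 m ≈ 4.2 cm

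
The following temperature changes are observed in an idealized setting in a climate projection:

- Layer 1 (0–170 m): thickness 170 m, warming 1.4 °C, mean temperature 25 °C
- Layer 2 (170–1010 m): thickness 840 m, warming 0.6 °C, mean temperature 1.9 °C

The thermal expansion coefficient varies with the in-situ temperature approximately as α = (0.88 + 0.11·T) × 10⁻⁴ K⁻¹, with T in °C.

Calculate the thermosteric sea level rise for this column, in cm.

about 14 cm

Layer 1: α = (0.88 + 0.11×25)×10⁻⁴ = 3.63×10⁻⁴ K⁻¹
Layer 2: α = (0.88 + 0.11×1.9)×10⁻⁴ = 1.089×10⁻⁴ K⁻¹
Layer 1: 3.63×10⁻⁴ × 170 × 1.4 = 0.086394 m
1.089×10⁻⁴ × 0.6 × 840 = 0.0548856 m
Δh = 0.086394 + 0.0548856 = 0.1412796 m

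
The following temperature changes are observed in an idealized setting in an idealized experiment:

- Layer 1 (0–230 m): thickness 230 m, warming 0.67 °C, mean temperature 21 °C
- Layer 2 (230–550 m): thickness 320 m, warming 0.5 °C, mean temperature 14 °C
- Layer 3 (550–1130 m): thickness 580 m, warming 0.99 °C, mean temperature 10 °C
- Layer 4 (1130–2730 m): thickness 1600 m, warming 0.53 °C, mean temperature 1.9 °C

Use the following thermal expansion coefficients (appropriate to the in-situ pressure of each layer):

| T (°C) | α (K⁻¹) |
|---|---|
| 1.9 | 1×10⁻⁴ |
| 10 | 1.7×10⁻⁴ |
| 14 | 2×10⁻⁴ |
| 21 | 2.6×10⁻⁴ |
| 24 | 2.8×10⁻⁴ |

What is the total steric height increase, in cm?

about 25.4 cm

Layer 1 at 21 °C → α = 2.6×10⁻⁴ K⁻¹
Layer 2 at 14 °C → α = 2×10⁻⁴ K⁻¹
Layer 3 at 10 °C → α = 1.7×10⁻⁴ K⁻¹
Layer 4 at 1.9 °C → α = 1×10⁻⁴ K⁻¹
Layer 1: 0.67 × 230 × 2.6×10⁻⁴ = 0.040066 m
230–550 m: 0.5 × 2×10⁻⁴ × 320 = 0.03200 m
550–1130 m: 1.7×10⁻⁴ × 0.99 × 580 = 0.097614 m
1×10⁻⁴ × 1600 × 0.53 = 0.08480 m
Δh = 0.040066 + 0.03200 + 0.097614 + 0.08480 = 0.25448 m ≈ 25.4 cm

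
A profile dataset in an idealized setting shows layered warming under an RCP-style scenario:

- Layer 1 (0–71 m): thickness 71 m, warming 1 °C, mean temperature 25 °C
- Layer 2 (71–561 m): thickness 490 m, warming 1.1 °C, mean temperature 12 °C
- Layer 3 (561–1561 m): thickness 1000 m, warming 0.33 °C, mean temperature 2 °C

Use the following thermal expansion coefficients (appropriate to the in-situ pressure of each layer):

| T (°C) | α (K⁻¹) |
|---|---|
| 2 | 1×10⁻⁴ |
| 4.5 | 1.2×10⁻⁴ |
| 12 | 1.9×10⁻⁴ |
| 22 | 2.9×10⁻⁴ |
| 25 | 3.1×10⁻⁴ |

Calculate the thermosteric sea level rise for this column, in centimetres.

Δh = 15.7 cm

Layer 1 at 25 °C → α = 3.1×10⁻⁴ K⁻¹
Layer 2 at 12 °C → α = 1.9×10⁻⁴ K⁻¹
Layer 3 at 2 °C → α = 1×10⁻⁴ K⁻¹
0–71 m: 1 × 71 × 3.1×10⁻⁴ = 0.02201 m
490 × 1.1 × 1.9×10⁻⁴ = 0.10241 m
561–1561 m: 0.33 × 1×10⁻⁴ × 1000 = 0.03300 m
Δh = 0.02201 + 0.10241 + 0.03300 = 0.15742 m ≈ 15.7 cm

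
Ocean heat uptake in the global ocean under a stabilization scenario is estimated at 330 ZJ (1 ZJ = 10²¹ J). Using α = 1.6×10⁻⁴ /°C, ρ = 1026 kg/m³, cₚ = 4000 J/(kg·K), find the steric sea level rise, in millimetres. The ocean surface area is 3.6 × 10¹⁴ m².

Per unit area: Q = 330×10²¹ / (3.6×10¹⁴) ≈ 9.167×10⁸ J/m²
Δh = αQ/(ρcₚ) = 1.6×10⁻⁴ × 9.167×10⁸ / (1026 × 4000) ≈ 0.035739 m

36 mm of thermosteric rise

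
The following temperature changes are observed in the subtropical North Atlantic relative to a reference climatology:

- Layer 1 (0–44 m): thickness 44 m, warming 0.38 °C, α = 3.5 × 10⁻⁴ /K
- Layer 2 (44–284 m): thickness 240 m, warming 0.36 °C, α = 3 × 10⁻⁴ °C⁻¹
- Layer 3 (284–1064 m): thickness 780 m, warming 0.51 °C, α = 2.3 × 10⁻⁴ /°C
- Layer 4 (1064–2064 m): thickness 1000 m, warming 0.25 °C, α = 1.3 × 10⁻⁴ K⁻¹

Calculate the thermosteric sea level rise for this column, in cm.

Layer 1: 44 × 3.5×10⁻⁴ × 0.38 = 0.005852 m
Layer 2: 3×10⁻⁴ × 240 × 0.36 = 0.02592 m
0.51 × 780 × 2.3×10⁻⁴ = 0.091494 m
Layer 4: 1000 × 0.25 × 1.3×10⁻⁴ = 0.03250 m
Δh = 0.005852 + 0.02592 + 0.091494 + 0.03250 = 0.155766 m

Δh = 16 cm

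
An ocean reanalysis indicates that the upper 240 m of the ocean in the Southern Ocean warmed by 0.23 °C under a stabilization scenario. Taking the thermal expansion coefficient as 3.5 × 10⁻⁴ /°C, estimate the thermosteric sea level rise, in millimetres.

Δh = 19.3 mm

Δh = αΔT·H = 3.5×10⁻⁴ × 0.23 × 240 = 0.01932 m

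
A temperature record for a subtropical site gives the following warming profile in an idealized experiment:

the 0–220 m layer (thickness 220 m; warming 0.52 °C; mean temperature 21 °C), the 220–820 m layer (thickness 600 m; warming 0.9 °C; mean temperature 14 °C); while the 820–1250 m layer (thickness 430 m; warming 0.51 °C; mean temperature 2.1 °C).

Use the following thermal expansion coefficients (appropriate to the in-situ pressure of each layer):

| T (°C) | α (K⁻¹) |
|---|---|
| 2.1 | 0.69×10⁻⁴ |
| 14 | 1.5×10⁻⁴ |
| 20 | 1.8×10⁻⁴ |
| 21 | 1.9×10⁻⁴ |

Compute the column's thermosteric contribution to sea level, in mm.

Layer 1 at 21 °C → α = 1.9×10⁻⁴ K⁻¹
Layer 2 at 14 °C → α = 1.5×10⁻⁴ K⁻¹
Layer 3 at 2.1 °C → α = 0.69×10⁻⁴ K⁻¹
0–220 m: 1.9×10⁻⁴ × 0.52 × 220 = 0.021736 m
1.5×10⁻⁴ × 600 × 0.9 = 0.08100 m
820–1250 m: 0.51 × 0.69×10⁻⁴ × 430 = 0.0151317 m
Δh = 0.021736 + 0.08100 + 0.0151317 = 0.1178677 m

about 118 mm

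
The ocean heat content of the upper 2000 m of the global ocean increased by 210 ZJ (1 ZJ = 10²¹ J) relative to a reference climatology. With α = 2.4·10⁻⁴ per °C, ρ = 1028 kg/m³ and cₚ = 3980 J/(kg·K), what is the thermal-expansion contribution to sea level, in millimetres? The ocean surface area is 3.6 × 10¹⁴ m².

Per unit area: Q = 210×10²¹ / (3.6×10¹⁴) ≈ 5.833×10⁸ J/m²
Δh = αQ/(ρcₚ) = 2.4×10⁻⁴ × 5.833×10⁸ / (1028 × 3980) ≈ 0.034216 m

34.2 mm of thermosteric rise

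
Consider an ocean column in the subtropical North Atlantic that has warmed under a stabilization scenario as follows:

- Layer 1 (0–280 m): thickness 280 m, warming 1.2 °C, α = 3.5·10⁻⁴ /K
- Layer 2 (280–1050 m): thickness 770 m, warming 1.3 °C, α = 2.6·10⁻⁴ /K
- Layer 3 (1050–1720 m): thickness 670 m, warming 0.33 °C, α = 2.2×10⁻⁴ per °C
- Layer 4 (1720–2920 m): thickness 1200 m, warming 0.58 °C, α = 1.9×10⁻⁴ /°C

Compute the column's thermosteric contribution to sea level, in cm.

3.5×10⁻⁴ × 280 × 1.2 = 0.11760 m
280–1050 m: 1.3 × 770 × 2.6×10⁻⁴ = 0.26026 m
0.33 × 670 × 2.2×10⁻⁴ = 0.048642 m
Layer 4: 1200 × 1.9×10⁻⁴ × 0.58 = 0.13224 m
Δh = 0.11760 + 0.26026 + 0.048642 + 0.13224 = 0.558742 m

Δh = 55.9 cm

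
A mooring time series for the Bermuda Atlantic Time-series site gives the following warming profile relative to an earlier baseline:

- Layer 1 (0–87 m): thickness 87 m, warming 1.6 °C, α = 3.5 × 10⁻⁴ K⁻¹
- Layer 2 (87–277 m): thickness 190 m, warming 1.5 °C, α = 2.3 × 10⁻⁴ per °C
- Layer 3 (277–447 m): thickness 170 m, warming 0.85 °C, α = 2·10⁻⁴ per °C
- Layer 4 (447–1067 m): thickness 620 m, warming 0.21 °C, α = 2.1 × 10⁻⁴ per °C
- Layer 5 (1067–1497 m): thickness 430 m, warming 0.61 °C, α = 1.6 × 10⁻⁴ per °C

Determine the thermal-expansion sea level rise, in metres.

Layer 1: 1.6 × 3.5×10⁻⁴ × 87 = 0.04872 m
87–277 m: 2.3×10⁻⁴ × 1.5 × 190 = 0.06555 m
277–447 m: 2×10⁻⁴ × 170 × 0.85 = 0.02890 m
2.1×10⁻⁴ × 0.21 × 620 = 0.027342 m
1067–1497 m: 1.6×10⁻⁴ × 0.61 × 430 = 0.041968 m
Δh = 0.04872 + 0.06555 + 0.02890 + 0.027342 + 0.041968 = 0.21248 m

0.212 m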